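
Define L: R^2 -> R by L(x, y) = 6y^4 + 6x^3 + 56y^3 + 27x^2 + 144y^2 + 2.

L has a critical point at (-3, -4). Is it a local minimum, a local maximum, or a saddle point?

saddle point

The mixed partial ∂²L/∂x∂y is 0, so the Hessian at any point is diag(L_xx, L_yy) = diag(18(2x + 3), 24(3y^2 + 14y + 12)).
At (-3, -4): H = diag(-54, 96).
The eigenvalues have opposite signs, so H is indefinite: a saddle point.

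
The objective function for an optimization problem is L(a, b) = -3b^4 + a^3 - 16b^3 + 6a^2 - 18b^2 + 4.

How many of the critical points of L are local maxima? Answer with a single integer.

2

L separates as a function of a plus a function of b, so ∇L=0 decouples.
∂L/∂a = 3a(a + 4) = 0 at a ∈ {-4, 0}; ∂L/∂b = -12b(b + 1)(b + 3) = 0 at b ∈ {-3, -1, 0}.
The Hessian is diagonal: diag(L_aa, L_bb). Second derivatives: L_aa(-4)=-12, L_aa(0)=12; L_bb(-3)=-72, L_bb(-1)=24, L_bb(0)=-36.
Local maxima occur where both diagonal entries negative: (-4, -3), (-4, 0). Count: 2.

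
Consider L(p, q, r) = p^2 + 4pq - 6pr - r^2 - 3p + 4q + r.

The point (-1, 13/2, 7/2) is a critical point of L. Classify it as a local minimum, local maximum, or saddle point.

saddle point

The Hessian is constant: H = [[2, 4, -6], [4, 0, 0], [-6, 0, -2]].
Leading principal minors: Δ₁ = 2, Δ₂ = -16, Δ₃ = 32.
The minors fit neither the all-positive nor the alternating-sign pattern, so H is indefinite: a saddle point.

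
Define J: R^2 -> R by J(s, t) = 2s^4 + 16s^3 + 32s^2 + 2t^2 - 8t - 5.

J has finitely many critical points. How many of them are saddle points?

J separates as a function of s plus a function of t, so ∇J=0 decouples.
∂J/∂s = 8s(s + 2)(s + 4) = 0 at s ∈ {-4, -2, 0}; ∂J/∂t = 4(t - 2) = 0 at t ∈ {2}.
The Hessian is diagonal: diag(J_ss, J_tt). Second derivatives: J_ss(-4)=64, J_ss(-2)=-32, J_ss(0)=64; J_tt(2)=4.
Saddle points occur where the two diagonal entries have opposite signs: (-2, 2). Count: 1.

1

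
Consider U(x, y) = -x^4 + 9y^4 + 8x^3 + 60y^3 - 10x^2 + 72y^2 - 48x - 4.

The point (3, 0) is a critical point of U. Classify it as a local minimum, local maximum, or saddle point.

local minimum

The mixed partial ∂²U/∂x∂y is 0, so the Hessian at any point is diag(U_xx, U_yy) = diag(4(-3x^2 + 12x - 5), 36(3y^2 + 10y + 4)).
At (3, 0): H = diag(16, 144).
Both eigenvalues are positive, so H is positive definite: a local minimum.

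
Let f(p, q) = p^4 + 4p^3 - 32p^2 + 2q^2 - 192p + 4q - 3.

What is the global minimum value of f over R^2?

f(p,q) separates as A(p) + B(q) − 3, so its minimum is min A + min B − 3.
A'(p) = 4(p - 4)(p + 3)(p + 4) vanishes at p ∈ {-4, -3, 4}; B'(q) = 4q + 4 vanishes at q ∈ {-1}.
Local minima of A (where A''>0): A(-4)=256, A(4)=-768. Local minima of B: B(-1)=-2.
So the global minimum of f is A(4) + B(-1) − 3 = -768 − 2 − 3 = -773, attained at (4, -1).

-773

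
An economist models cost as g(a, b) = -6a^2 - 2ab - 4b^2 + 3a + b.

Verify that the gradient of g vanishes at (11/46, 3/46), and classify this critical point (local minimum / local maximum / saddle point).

local maximum

∇g = (-12a - 2b + 3, -2a - 8b + 1); substituting (11/46, 3/46) gives ∇g = (0, 0), so (11/46, 3/46) is indeed a critical point.
The Hessian of g is constant: H = [[-12, -2], [-2, -8]].
det(H) = (-12)·(-8) − (-2)² = 92.
det(H) > 0 and tr(H) = -20 < 0, so H is negative definite and the point is a local maximum.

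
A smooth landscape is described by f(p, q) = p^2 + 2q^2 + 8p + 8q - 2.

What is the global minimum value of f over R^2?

f(p,q) separates as A(p) + B(q) − 2, so its minimum is min A + min B − 2.
A'(p) = 2p + 8 vanishes at p ∈ {-4}; B'(q) = 4q + 8 vanishes at q ∈ {-2}.
Local minima of A (where A''>0): A(-4)=-16. Local minima of B: B(-2)=-8.
So the global minimum of f is A(-4) + B(-2) − 2 = -16 − 8 − 2 = -26, attained at (-4, -2).

-26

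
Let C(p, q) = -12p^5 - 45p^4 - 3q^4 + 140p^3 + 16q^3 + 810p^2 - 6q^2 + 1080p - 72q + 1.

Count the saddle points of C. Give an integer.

C separates as a function of p plus a function of q, so ∇C=0 decouples.
∂C/∂p = -60(p - 3)(p + 1)(p + 2)(p + 3) = 0 at p ∈ {-3, -2, -1, 3}; ∂C/∂q = -12(q - 3)(q - 2)(q + 1) = 0 at q ∈ {-1, 2, 3}.
The Hessian is diagonal: diag(C_pp, C_qq). Second derivatives: C_pp(-3)=720, C_pp(-2)=-300, C_pp(-1)=480, C_pp(3)=-7200; C_qq(-1)=-144, C_qq(2)=36, C_qq(3)=-48.
Saddle points occur where the two diagonal entries have opposite signs: (-3, -1), (-3, 3), (-2, 2), (-1, -1), (-1, 3), (3, 2). Count: 6.

6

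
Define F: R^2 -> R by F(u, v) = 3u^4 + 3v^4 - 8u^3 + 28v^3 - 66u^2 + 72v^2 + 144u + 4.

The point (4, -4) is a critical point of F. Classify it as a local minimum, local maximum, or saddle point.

local minimum

The mixed partial ∂²F/∂u∂v is 0, so the Hessian at any point is diag(F_uu, F_vv) = diag(12(3u^2 - 4u - 11), 12(3v^2 + 14v + 12)).
At (4, -4): H = diag(252, 48).
Both eigenvalues are positive, so H is positive definite: a local minimum.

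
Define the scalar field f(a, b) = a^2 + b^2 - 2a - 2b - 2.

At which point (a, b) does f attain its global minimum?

f(a,b) separates as P(a) + Q(b) − 2, so its minimum is min P + min Q − 2.
P'(a) = 2a - 2 vanishes at a ∈ {1}; Q'(b) = 2b - 2 vanishes at b ∈ {1}.
Local minima of P (where P''>0): P(1)=-1. Local minima of Q: Q(1)=-1.
So the global minimum of f is P(1) + Q(1) − 2 = -1 − 1 − 2 = -4, attained at (1, 1).

(1, 1)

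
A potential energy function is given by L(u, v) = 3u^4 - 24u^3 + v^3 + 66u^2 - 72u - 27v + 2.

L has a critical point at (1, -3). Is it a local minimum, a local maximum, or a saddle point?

The mixed partial ∂²L/∂u∂v is 0, so the Hessian at any point is diag(L_uu, L_vv) = diag(12(3u^2 - 12u + 11), 6v).
At (1, -3): H = diag(24, -18).
The eigenvalues have opposite signs, so H is indefinite: a saddle point.

saddle point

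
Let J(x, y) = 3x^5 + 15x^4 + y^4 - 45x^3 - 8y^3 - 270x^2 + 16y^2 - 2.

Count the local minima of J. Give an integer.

4

J separates as a function of x plus a function of y, so ∇J=0 decouples.
∂J/∂x = 15x(x - 3)(x + 3)(x + 4) = 0 at x ∈ {-4, -3, 0, 3}; ∂J/∂y = 4y(y - 4)(y - 2) = 0 at y ∈ {0, 2, 4}.
The Hessian is diagonal: diag(J_xx, J_yy). Second derivatives: J_xx(-4)=-420, J_xx(-3)=270, J_xx(0)=-540, J_xx(3)=1890; J_yy(0)=32, J_yy(2)=-16, J_yy(4)=32.
Local minima occur where both diagonal entries positive: (-3, 0), (-3, 4), (3, 0), (3, 4). Count: 4.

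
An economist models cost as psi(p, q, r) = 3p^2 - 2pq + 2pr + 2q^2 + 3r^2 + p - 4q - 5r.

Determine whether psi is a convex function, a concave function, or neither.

psi is quadratic, so its Hessian is the constant matrix H = [[6, -2, 2], [-2, 4, 0], [2, 0, 6]].
Leading principal minors: 6, 20, 104.
All positive ⇒ H ≻ 0 ⇒ convex.

convex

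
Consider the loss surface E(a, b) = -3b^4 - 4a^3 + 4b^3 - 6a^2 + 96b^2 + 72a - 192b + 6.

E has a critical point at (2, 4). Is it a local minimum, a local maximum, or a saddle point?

The mixed partial ∂²E/∂a∂b is 0, so the Hessian at any point is diag(E_aa, E_bb) = diag(-12(2a + 1), 12(-3b^2 + 2b + 16)).
At (2, 4): H = diag(-60, -288).
Both eigenvalues are negative, so H is negative definite: a local maximum.

local maximum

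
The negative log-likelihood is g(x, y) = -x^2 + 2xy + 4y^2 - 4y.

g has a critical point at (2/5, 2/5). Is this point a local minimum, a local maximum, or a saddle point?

The Hessian of g is constant: H = [[-2, 2], [2, 8]].
det(H) = (-2)·8 − 2² = -20.
Since det(H) < 0, H is indefinite and the critical point is a saddle point.

saddle point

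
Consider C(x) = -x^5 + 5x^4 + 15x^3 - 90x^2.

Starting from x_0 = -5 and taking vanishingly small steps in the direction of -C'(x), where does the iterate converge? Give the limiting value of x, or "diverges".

-3

C'(x) = -5x(x - 4)(x - 3)(x + 3), so C'(-5) = -3600.
Gradient descent moves in the -C' direction, i.e. x is increasing.
The nearest critical point in that direction is x = -3, where C'' = 630 > 0 (a local minimum). The iterate converges there.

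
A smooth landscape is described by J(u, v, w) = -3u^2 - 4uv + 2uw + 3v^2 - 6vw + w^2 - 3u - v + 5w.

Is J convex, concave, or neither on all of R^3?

neither

J is quadratic, so its Hessian is the constant matrix H = [[-6, -4, 2], [-4, 6, -6], [2, -6, 2]].
Leading principal minors: -6, -52, 184.
Neither pattern holds ⇒ H is indefinite ⇒ neither convex nor concave.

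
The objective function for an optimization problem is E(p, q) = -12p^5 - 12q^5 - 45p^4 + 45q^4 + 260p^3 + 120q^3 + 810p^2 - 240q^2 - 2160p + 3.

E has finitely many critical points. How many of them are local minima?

4

E separates as a function of p plus a function of q, so ∇E=0 decouples.
∂E/∂p = -60(p - 3)(p - 1)(p + 3)(p + 4) = 0 at p ∈ {-4, -3, 1, 3}; ∂E/∂q = -60q(q - 4)(q - 1)(q + 2) = 0 at q ∈ {-2, 0, 1, 4}.
The Hessian is diagonal: diag(E_pp, E_qq). Second derivatives: E_pp(-4)=2100, E_pp(-3)=-1440, E_pp(1)=2400, E_pp(3)=-5040; E_qq(-2)=2160, E_qq(0)=-480, E_qq(1)=540, E_qq(4)=-4320.
Local minima occur where both diagonal entries positive: (-4, -2), (-4, 1), (1, -2), (1, 1). Count: 4.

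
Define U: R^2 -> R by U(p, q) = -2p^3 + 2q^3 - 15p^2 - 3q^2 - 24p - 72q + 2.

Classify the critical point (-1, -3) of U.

local maximum

The mixed partial ∂²U/∂p∂q is 0, so the Hessian at any point is diag(U_pp, U_qq) = diag(-6(2p + 5), 6(2q - 1)).
At (-1, -3): H = diag(-18, -42).
Both eigenvalues are negative, so H is negative definite: a local maximum.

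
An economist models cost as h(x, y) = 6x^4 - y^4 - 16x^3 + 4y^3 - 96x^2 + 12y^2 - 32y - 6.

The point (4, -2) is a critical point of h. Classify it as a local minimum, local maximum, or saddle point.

The mixed partial ∂²h/∂x∂y is 0, so the Hessian at any point is diag(h_xx, h_yy) = diag(24(3x^2 - 4x - 8), 12(-y^2 + 2y + 2)).
At (4, -2): H = diag(576, -72).
The eigenvalues have opposite signs, so H is indefinite: a saddle point.

saddle point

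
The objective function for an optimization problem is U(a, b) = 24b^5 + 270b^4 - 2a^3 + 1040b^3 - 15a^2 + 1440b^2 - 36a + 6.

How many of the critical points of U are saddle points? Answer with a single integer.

4

U separates as a function of a plus a function of b, so ∇U=0 decouples.
∂U/∂a = -6(a + 2)(a + 3) = 0 at a ∈ {-3, -2}; ∂U/∂b = 120b(b + 2)(b + 3)(b + 4) = 0 at b ∈ {-4, -3, -2, 0}.
The Hessian is diagonal: diag(U_aa, U_bb). Second derivatives: U_aa(-3)=6, U_aa(-2)=-6; U_bb(-4)=-960, U_bb(-3)=360, U_bb(-2)=-480, U_bb(0)=2880.
Saddle points occur where the two diagonal entries have opposite signs: (-3, -4), (-3, -2), (-2, -3), (-2, 0). Count: 4.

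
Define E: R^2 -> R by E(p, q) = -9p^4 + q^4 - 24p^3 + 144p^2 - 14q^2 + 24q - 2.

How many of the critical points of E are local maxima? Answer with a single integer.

E separates as a function of p plus a function of q, so ∇E=0 decouples.
∂E/∂p = -36p(p - 2)(p + 4) = 0 at p ∈ {-4, 0, 2}; ∂E/∂q = 4(q - 2)(q - 1)(q + 3) = 0 at q ∈ {-3, 1, 2}.
The Hessian is diagonal: diag(E_pp, E_qq). Second derivatives: E_pp(-4)=-864, E_pp(0)=288, E_pp(2)=-432; E_qq(-3)=80, E_qq(1)=-16, E_qq(2)=20.
Local maxima occur where both diagonal entries negative: (-4, 1), (2, 1). Count: 2.

2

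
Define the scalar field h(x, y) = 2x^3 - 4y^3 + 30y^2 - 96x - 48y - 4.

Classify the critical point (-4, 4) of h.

The mixed partial ∂²h/∂x∂y is 0, so the Hessian at any point is diag(h_xx, h_yy) = diag(12x, 12(-2y + 5)).
At (-4, 4): H = diag(-48, -36).
Both eigenvalues are negative, so H is negative definite: a local maximum.

local maximum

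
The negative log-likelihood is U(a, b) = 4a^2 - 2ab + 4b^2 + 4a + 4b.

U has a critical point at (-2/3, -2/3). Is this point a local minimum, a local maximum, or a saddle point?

The Hessian of U is constant: H = [[8, -2], [-2, 8]].
det(H) = 8·8 − (-2)² = 60.
det(H) > 0 and tr(H) = 16 > 0, so H is positive definite and the point is a local minimum.

local minimum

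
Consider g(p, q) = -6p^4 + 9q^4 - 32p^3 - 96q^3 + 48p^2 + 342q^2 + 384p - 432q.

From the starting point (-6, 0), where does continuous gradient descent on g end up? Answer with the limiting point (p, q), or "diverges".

diverges

g is separable, so gradient descent decouples: p follows -∂g/∂p, q follows -∂g/∂q.
∂g/∂p = -24(p - 2)(p + 2)(p + 4); at p=-6 this is 1536, so p decreases.
∂g/∂q = 36(q - 4)(q - 3)(q - 1); at q=0 this is -432, so q increases.
The p-coordinate has no critical point in that direction and runs off to infinity.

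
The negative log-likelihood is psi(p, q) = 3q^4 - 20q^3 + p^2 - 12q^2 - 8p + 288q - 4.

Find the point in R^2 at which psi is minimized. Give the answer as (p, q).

(4, -2)

psi(p,q) separates as A(p) + B(q) − 4, so its minimum is min A + min B − 4.
A'(p) = 2p - 8 vanishes at p ∈ {4}; B'(q) = 12(q - 4)(q - 3)(q + 2) vanishes at q ∈ {-2, 3, 4}.
Local minima of A (where A''>0): A(4)=-16. Local minima of B: B(-2)=-416, B(4)=448.
So the global minimum of psi is A(4) + B(-2) − 4 = -16 − 416 − 4 = -436, attained at (4, -2).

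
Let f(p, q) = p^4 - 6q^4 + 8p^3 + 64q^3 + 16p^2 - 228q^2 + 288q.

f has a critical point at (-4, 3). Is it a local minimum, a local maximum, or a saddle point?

local minimum

The mixed partial ∂²f/∂p∂q is 0, so the Hessian at any point is diag(f_pp, f_qq) = diag(4(3p^2 + 12p + 8), 24(-3q^2 + 16q - 19)).
At (-4, 3): H = diag(32, 48).
Both eigenvalues are positive, so H is positive definite: a local minimum.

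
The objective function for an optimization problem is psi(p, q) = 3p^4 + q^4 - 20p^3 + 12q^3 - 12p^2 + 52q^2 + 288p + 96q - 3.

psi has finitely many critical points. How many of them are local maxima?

1

psi separates as a function of p plus a function of q, so ∇psi=0 decouples.
∂psi/∂p = 12(p - 4)(p - 3)(p + 2) = 0 at p ∈ {-2, 3, 4}; ∂psi/∂q = 4(q + 2)(q + 3)(q + 4) = 0 at q ∈ {-4, -3, -2}.
The Hessian is diagonal: diag(psi_pp, psi_qq). Second derivatives: psi_pp(-2)=360, psi_pp(3)=-60, psi_pp(4)=72; psi_qq(-4)=8, psi_qq(-3)=-4, psi_qq(-2)=8.
Local maxima occur where both diagonal entries negative: (3, -3). Count: 1.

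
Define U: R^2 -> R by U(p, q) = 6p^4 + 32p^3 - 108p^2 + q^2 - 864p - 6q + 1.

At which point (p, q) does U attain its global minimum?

(3, 3)

U(p,q) separates as A(p) + B(q) + 1, so its minimum is min A + min B + 1.
A'(p) = 24(p - 3)(p + 3)(p + 4) vanishes at p ∈ {-4, -3, 3}; B'(q) = 2q - 6 vanishes at q ∈ {3}.
Local minima of A (where A''>0): A(-4)=1216, A(3)=-2214. Local minima of B: B(3)=-9.
So the global minimum of U is A(3) + B(3) + 1 = -2214 − 9 + 1 = -2222, attained at (3, 3).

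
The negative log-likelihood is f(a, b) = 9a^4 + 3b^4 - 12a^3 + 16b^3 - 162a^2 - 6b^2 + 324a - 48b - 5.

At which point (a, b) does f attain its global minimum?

f(a,b) separates as P(a) + Q(b) − 5, so its minimum is min P + min Q − 5.
P'(a) = 36(a - 3)(a - 1)(a + 3) vanishes at a ∈ {-3, 1, 3}; Q'(b) = 12(b - 1)(b + 1)(b + 4) vanishes at b ∈ {-4, -1, 1}.
Local minima of P (where P''>0): P(-3)=-1377, P(3)=-81. Local minima of Q: Q(-4)=-160, Q(1)=-35.
So the global minimum of f is P(-3) + Q(-4) − 5 = -1377 − 160 − 5 = -1542, attained at (-3, -4).

(-3, -4)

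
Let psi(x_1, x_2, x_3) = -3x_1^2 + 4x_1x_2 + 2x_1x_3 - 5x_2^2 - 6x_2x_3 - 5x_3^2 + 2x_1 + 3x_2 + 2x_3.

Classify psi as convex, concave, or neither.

concave

psi is quadratic, so its Hessian is the constant matrix H = [[-6, 4, 2], [4, -10, -6], [2, -6, -10]].
Leading principal minors: -6, 44, -280.
Signs alternate −, +, − ⇒ H ≺ 0 ⇒ concave.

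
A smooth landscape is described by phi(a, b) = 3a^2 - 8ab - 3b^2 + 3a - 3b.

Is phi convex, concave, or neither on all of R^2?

phi is quadratic, so its Hessian is the constant matrix H = [[6, -8], [-8, -6]].
det(H) = -100, tr(H) = 0.
det(H) < 0, so H is indefinite: neither convex nor concave.

neither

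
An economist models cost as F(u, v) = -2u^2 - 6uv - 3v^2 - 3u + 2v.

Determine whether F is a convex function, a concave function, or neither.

neither

F is quadratic, so its Hessian is the constant matrix H = [[-4, -6], [-6, -6]].
det(H) = -12, tr(H) = -10.
det(H) < 0, so H is indefinite: neither convex nor concave.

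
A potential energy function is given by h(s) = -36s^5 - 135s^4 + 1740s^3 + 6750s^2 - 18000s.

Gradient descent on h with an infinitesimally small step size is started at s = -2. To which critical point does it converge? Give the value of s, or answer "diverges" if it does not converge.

h'(s) = -180(s - 5)(s - 1)(s + 4)(s + 5), so h'(-2) = -22680.
Gradient descent moves in the -h' direction, i.e. s is increasing.
The nearest critical point in that direction is s = 1, where h'' = 21600 > 0 (a local minimum). The iterate converges there.

1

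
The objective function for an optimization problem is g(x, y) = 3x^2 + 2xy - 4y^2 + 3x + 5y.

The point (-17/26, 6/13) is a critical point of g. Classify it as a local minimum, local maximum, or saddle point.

saddle point

The Hessian of g is constant: H = [[6, 2], [2, -8]].
det(H) = 6·(-8) − 2² = -52.
Since det(H) < 0, H is indefinite and the critical point is a saddle point.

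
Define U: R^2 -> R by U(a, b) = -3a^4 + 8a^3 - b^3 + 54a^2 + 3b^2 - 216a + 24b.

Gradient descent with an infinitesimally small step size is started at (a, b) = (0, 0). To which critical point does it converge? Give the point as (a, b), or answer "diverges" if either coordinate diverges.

U is separable, so gradient descent decouples: a follows -∂U/∂a, b follows -∂U/∂b.
∂U/∂a = -12(a - 3)(a - 2)(a + 3); at a=0 this is -216, so a increases.
∂U/∂b = -3(b - 4)(b + 2); at b=0 this is 24, so b decreases.
a converges to its nearest critical value 2 (a local min of the a-part); b converges to -2. The iterate converges to (2, -2).

(2, -2)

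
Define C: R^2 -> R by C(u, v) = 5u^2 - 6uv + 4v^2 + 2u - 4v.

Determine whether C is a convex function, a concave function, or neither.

convex

C is quadratic, so its Hessian is the constant matrix H = [[10, -6], [-6, 8]].
det(H) = 44, tr(H) = 18.
det(H) > 0 and tr(H) > 0, so H is positive definite everywhere: convex.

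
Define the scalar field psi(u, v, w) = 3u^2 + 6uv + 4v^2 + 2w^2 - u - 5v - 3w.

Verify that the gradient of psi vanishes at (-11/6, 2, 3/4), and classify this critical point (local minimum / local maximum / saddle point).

local minimum

∇psi = (6u + 6v - 1, 6u + 8v - 5, 4w - 3); substituting (-11/6, 2, 3/4) gives ∇psi = (0, 0, 0), so (-11/6, 2, 3/4) is indeed a critical point.
The Hessian is constant: H = [[6, 6, 0], [6, 8, 0], [0, 0, 4]].
Leading principal minors: Δ₁ = 6, Δ₂ = 12, Δ₃ = 48.
All leading minors are positive, so H is positive definite: a local minimum.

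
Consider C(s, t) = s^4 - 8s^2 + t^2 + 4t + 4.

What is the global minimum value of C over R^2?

-16

C(s,t) separates as P(s) + Q(t) + 4, so its minimum is min P + min Q + 4.
P'(s) = 4s(s - 2)(s + 2) vanishes at s ∈ {-2, 0, 2}; Q'(t) = 2(t + 2) vanishes at t ∈ {-2}.
Local minima of P (where P''>0): P(-2)=-16, P(2)=-16. Local minima of Q: Q(-2)=-4.
So the global minimum of C is P(-2) + Q(-2) + 4 = -16 − 4 + 4 = -16, attained at (-2, -2).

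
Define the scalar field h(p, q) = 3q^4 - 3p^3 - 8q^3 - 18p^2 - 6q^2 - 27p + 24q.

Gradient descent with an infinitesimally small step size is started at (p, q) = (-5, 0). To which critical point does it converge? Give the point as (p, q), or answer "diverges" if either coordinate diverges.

h is separable, so gradient descent decouples: p follows -∂h/∂p, q follows -∂h/∂q.
∂h/∂p = -9(p + 1)(p + 3); at p=-5 this is -72, so p increases.
∂h/∂q = 12(q - 2)(q - 1)(q + 1); at q=0 this is 24, so q decreases.
p converges to its nearest critical value -3 (a local min of the p-part); q converges to -1. The iterate converges to (-3, -1).

(-3, -1)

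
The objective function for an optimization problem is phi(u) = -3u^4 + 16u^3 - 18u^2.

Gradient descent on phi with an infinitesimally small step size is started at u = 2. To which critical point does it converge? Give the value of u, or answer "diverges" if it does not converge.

1

phi'(u) = -12u(u - 3)(u - 1), so phi'(2) = 24.
Gradient descent moves in the -phi' direction, i.e. u is decreasing.
The nearest critical point in that direction is u = 1, where phi'' = 24 > 0 (a local minimum). The iterate converges there.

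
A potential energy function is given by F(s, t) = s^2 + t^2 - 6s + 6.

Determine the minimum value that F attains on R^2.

F(s,t) separates as P(s) + Q(t) + 6, so its minimum is min P + min Q + 6.
P'(s) = 2s - 6 vanishes at s ∈ {3}; Q'(t) = 2t vanishes at t ∈ {0}.
Local minima of P (where P''>0): P(3)=-9. Local minima of Q: Q(0)=0.
So the global minimum of F is P(3) + Q(0) + 6 = -9 + 0 + 6 = -3, attained at (3, 0).

-3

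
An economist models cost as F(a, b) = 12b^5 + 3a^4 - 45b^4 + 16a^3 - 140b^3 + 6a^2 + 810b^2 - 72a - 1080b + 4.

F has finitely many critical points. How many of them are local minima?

F separates as a function of a plus a function of b, so ∇F=0 decouples.
∂F/∂a = 12(a - 1)(a + 2)(a + 3) = 0 at a ∈ {-3, -2, 1}; ∂F/∂b = 60(b - 3)(b - 2)(b - 1)(b + 3) = 0 at b ∈ {-3, 1, 2, 3}.
The Hessian is diagonal: diag(F_aa, F_bb). Second derivatives: F_aa(-3)=48, F_aa(-2)=-36, F_aa(1)=144; F_bb(-3)=-7200, F_bb(1)=480, F_bb(2)=-300, F_bb(3)=720.
Local minima occur where both diagonal entries positive: (-3, 1), (-3, 3), (1, 1), (1, 3). Count: 4.

4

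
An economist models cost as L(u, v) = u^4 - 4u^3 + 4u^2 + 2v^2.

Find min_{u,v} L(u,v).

0

L(u,v) separates as P(u) + Q(v), so its minimum is min P + min Q.
P'(u) = 4u(u - 2)(u - 1) vanishes at u ∈ {0, 1, 2}; Q'(v) = 4v vanishes at v ∈ {0}.
Local minima of P (where P''>0): P(0)=0, P(2)=0. Local minima of Q: Q(0)=0.
So the global minimum of L is P(0) + Q(0) = 0 + 0 = 0, attained at (0, 0).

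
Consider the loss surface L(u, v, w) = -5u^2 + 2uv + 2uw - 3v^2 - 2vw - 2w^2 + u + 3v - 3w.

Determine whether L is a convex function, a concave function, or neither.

concave

L is quadratic, so its Hessian is the constant matrix H = [[-10, 2, 2], [2, -6, -2], [2, -2, -4]].
Leading principal minors: -10, 56, -176.
Signs alternate −, +, − ⇒ H ≺ 0 ⇒ concave.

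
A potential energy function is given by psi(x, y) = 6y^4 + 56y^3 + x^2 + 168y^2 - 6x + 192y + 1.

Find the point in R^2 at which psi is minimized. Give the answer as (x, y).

(3, -4)

psi(x,y) separates as P(x) + Q(y) + 1, so its minimum is min P + min Q + 1.
P'(x) = 2x - 6 vanishes at x ∈ {3}; Q'(y) = 24(y + 1)(y + 2)(y + 4) vanishes at y ∈ {-4, -2, -1}.
Local minima of P (where P''>0): P(3)=-9. Local minima of Q: Q(-4)=-128, Q(-1)=-74.
So the global minimum of psi is P(3) + Q(-4) + 1 = -9 − 128 + 1 = -136, attained at (3, -4).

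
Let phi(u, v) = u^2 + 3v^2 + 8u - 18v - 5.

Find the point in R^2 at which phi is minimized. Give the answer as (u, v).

phi(u,v) separates as P(u) + Q(v) − 5, so its minimum is min P + min Q − 5.
P'(u) = 2u + 8 vanishes at u ∈ {-4}; Q'(v) = 6v - 18 vanishes at v ∈ {3}.
Local minima of P (where P''>0): P(-4)=-16. Local minima of Q: Q(3)=-27.
So the global minimum of phi is P(-4) + Q(3) − 5 = -16 − 27 − 5 = -48, attained at (-4, 3).

(-4, 3)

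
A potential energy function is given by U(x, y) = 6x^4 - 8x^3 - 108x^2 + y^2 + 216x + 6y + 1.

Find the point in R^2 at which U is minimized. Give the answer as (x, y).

(-3, -3)

U(x,y) separates as P(x) + Q(y) + 1, so its minimum is min P + min Q + 1.
P'(x) = 24(x - 3)(x - 1)(x + 3) vanishes at x ∈ {-3, 1, 3}; Q'(y) = 2y + 6 vanishes at y ∈ {-3}.
Local minima of P (where P''>0): P(-3)=-918, P(3)=-54. Local minima of Q: Q(-3)=-9.
So the global minimum of U is P(-3) + Q(-3) + 1 = -918 − 9 + 1 = -926, attained at (-3, -3).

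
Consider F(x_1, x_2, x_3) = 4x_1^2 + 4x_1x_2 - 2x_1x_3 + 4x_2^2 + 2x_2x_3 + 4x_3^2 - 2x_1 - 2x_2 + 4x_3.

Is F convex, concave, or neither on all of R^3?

convex

F is quadratic, so its Hessian is the constant matrix H = [[8, 4, -2], [4, 8, 2], [-2, 2, 8]].
Leading principal minors: 8, 48, 288.
All positive ⇒ H ≻ 0 ⇒ convex.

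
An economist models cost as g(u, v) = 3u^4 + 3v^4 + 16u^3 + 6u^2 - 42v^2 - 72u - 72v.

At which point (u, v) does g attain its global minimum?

(1, 3)

g(u,v) separates as P(u) + Q(v), so its minimum is min P + min Q.
P'(u) = 12(u - 1)(u + 2)(u + 3) vanishes at u ∈ {-3, -2, 1}; Q'(v) = 12(v - 3)(v + 1)(v + 2) vanishes at v ∈ {-2, -1, 3}.
Local minima of P (where P''>0): P(-3)=81, P(1)=-47. Local minima of Q: Q(-2)=24, Q(3)=-351.
So the global minimum of g is P(1) + Q(3) = -47 − 351 = -398, attained at (1, 3).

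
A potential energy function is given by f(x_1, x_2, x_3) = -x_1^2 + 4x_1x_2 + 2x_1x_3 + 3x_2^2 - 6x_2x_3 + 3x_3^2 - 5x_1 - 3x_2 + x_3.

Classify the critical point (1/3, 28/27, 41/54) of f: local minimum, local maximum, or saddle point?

The Hessian is constant: H = [[-2, 4, 2], [4, 6, -6], [2, -6, 6]].
Leading principal minors: Δ₁ = -2, Δ₂ = -28, Δ₃ = -216.
The minors fit neither the all-positive nor the alternating-sign pattern, so H is indefinite: a saddle point.

saddle point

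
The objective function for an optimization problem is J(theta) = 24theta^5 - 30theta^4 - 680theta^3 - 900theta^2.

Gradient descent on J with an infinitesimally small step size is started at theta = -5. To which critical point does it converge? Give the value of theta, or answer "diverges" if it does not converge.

diverges

J'(theta) = 120theta(theta - 5)(theta + 1)(theta + 3), so J'(-5) = 48000.
Gradient descent moves in the -J' direction, i.e. theta is decreasing.
There is no critical point below theta=-5, and J' keeps the same sign, so the iterate runs off to −∞.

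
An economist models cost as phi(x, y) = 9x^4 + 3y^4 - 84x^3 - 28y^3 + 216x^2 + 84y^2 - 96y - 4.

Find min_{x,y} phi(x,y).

phi(x,y) separates as P(x) + Q(y) − 4, so its minimum is min P + min Q − 4.
P'(x) = 36x(x - 4)(x - 3) vanishes at x ∈ {0, 3, 4}; Q'(y) = 12(y - 4)(y - 2)(y - 1) vanishes at y ∈ {1, 2, 4}.
Local minima of P (where P''>0): P(0)=0, P(4)=384. Local minima of Q: Q(1)=-37, Q(4)=-64.
So the global minimum of phi is P(0) + Q(4) − 4 = 0 − 64 − 4 = -68, attained at (0, 4).

-68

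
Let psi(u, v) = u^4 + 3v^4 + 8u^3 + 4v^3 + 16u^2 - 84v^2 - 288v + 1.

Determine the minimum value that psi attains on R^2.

psi(u,v) separates as P(u) + Q(v) + 1, so its minimum is min P + min Q + 1.
P'(u) = 4u(u + 2)(u + 4) vanishes at u ∈ {-4, -2, 0}; Q'(v) = 12(v - 4)(v + 2)(v + 3) vanishes at v ∈ {-3, -2, 4}.
Local minima of P (where P''>0): P(-4)=0, P(0)=0. Local minima of Q: Q(-3)=243, Q(4)=-1472.
So the global minimum of psi is P(-4) + Q(4) + 1 = 0 − 1472 + 1 = -1471, attained at (-4, 4).

-1471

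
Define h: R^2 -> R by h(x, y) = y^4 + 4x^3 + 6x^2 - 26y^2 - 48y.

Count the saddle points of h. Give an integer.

h separates as a function of x plus a function of y, so ∇h=0 decouples.
∂h/∂x = 12x(x + 1) = 0 at x ∈ {-1, 0}; ∂h/∂y = 4(y - 4)(y + 1)(y + 3) = 0 at y ∈ {-3, -1, 4}.
The Hessian is diagonal: diag(h_xx, h_yy). Second derivatives: h_xx(-1)=-12, h_xx(0)=12; h_yy(-3)=56, h_yy(-1)=-40, h_yy(4)=140.
Saddle points occur where the two diagonal entries have opposite signs: (-1, -3), (-1, 4), (0, -1). Count: 3.

3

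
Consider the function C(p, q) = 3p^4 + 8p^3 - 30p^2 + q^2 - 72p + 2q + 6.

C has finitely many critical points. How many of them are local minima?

C separates as a function of p plus a function of q, so ∇C=0 decouples.
∂C/∂p = 12(p - 2)(p + 1)(p + 3) = 0 at p ∈ {-3, -1, 2}; ∂C/∂q = 2(q + 1) = 0 at q ∈ {-1}.
The Hessian is diagonal: diag(C_pp, C_qq). Second derivatives: C_pp(-3)=120, C_pp(-1)=-72, C_pp(2)=180; C_qq(-1)=2.
Local minima occur where both diagonal entries positive: (-3, -1), (2, -1). Count: 2.

2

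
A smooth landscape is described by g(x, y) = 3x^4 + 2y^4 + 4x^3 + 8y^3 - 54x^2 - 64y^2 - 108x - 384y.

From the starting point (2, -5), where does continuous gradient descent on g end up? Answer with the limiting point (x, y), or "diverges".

(3, -4)

g is separable, so gradient descent decouples: x follows -∂g/∂x, y follows -∂g/∂y.
∂g/∂x = 12(x - 3)(x + 1)(x + 3); at x=2 this is -180, so x increases.
∂g/∂y = 8(y - 4)(y + 3)(y + 4); at y=-5 this is -144, so y increases.
x converges to its nearest critical value 3 (a local min of the x-part); y converges to -4. The iterate converges to (3, -4).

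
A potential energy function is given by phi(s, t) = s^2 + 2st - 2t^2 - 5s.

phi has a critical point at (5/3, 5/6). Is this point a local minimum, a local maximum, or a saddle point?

The Hessian of phi is constant: H = [[2, 2], [2, -4]].
det(H) = 2·(-4) − 2² = -12.
Since det(H) < 0, H is indefinite and the critical point is a saddle point.

saddle point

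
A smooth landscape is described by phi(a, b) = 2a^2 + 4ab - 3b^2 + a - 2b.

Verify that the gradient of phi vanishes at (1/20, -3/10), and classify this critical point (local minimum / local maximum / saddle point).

saddle point

∇phi = (4a + 4b + 1, 4a - 6b - 2); substituting (1/20, -3/10) gives ∇phi = (0, 0), so (1/20, -3/10) is indeed a critical point.
The Hessian of phi is constant: H = [[4, 4], [4, -6]].
det(H) = 4·(-6) − 4² = -40.
Since det(H) < 0, H is indefinite and the critical point is a saddle point.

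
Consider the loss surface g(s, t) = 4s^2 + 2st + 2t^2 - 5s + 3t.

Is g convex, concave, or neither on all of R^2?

convex

g is quadratic, so its Hessian is the constant matrix H = [[8, 2], [2, 4]].
det(H) = 28, tr(H) = 12.
det(H) > 0 and tr(H) > 0, so H is positive definite everywhere: convex.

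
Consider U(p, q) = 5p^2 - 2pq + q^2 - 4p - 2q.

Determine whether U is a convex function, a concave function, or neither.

convex

U is quadratic, so its Hessian is the constant matrix H = [[10, -2], [-2, 2]].
det(H) = 16, tr(H) = 12.
det(H) > 0 and tr(H) > 0, so H is positive definite everywhere: convex.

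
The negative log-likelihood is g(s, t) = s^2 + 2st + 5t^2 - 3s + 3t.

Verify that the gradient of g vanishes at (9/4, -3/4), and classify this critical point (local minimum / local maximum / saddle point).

∇g = (2s + 2t - 3, 2s + 10t + 3); substituting (9/4, -3/4) gives ∇g = (0, 0), so (9/4, -3/4) is indeed a critical point.
The Hessian of g is constant: H = [[2, 2], [2, 10]].
det(H) = 2·10 − 2² = 16.
det(H) > 0 and tr(H) = 12 > 0, so H is positive definite and the point is a local minimum.

local minimum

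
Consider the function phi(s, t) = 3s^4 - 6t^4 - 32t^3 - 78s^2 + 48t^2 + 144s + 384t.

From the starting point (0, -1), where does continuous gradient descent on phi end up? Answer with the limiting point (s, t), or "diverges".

phi is separable, so gradient descent decouples: s follows -∂phi/∂s, t follows -∂phi/∂t.
∂phi/∂s = 12(s - 3)(s - 1)(s + 4); at s=0 this is 144, so s decreases.
∂phi/∂t = -24(t - 2)(t + 2)(t + 4); at t=-1 this is 216, so t decreases.
s converges to its nearest critical value -4 (a local min of the s-part); t converges to -2. The iterate converges to (-4, -2).

(-4, -2)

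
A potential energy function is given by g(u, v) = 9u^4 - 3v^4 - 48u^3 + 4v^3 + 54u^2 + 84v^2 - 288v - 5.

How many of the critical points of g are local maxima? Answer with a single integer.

g separates as a function of u plus a function of v, so ∇g=0 decouples.
∂g/∂u = 36u(u - 3)(u - 1) = 0 at u ∈ {0, 1, 3}; ∂g/∂v = -12(v - 3)(v - 2)(v + 4) = 0 at v ∈ {-4, 2, 3}.
The Hessian is diagonal: diag(g_uu, g_vv). Second derivatives: g_uu(0)=108, g_uu(1)=-72, g_uu(3)=216; g_vv(-4)=-504, g_vv(2)=72, g_vv(3)=-84.
Local maxima occur where both diagonal entries negative: (1, -4), (1, 3). Count: 2.

2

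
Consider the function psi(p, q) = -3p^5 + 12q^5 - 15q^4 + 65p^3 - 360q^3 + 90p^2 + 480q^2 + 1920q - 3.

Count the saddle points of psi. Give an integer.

8

psi separates as a function of p plus a function of q, so ∇psi=0 decouples.
∂psi/∂p = -15p(p - 4)(p + 1)(p + 3) = 0 at p ∈ {-3, -1, 0, 4}; ∂psi/∂q = 60(q - 4)(q - 2)(q + 1)(q + 4) = 0 at q ∈ {-4, -1, 2, 4}.
The Hessian is diagonal: diag(psi_pp, psi_qq). Second derivatives: psi_pp(-3)=630, psi_pp(-1)=-150, psi_pp(0)=180, psi_pp(4)=-2100; psi_qq(-4)=-8640, psi_qq(-1)=2700, psi_qq(2)=-2160, psi_qq(4)=4800.
Saddle points occur where the two diagonal entries have opposite signs: (-3, -4), (-3, 2), (-1, -1), (-1, 4), (0, -4), (0, 2), (4, -1), (4, 4). Count: 8.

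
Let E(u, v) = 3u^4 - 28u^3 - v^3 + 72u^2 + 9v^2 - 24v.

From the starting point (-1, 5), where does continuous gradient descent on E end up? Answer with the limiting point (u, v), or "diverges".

E is separable, so gradient descent decouples: u follows -∂E/∂u, v follows -∂E/∂v.
∂E/∂u = 12u(u - 4)(u - 3); at u=-1 this is -240, so u increases.
∂E/∂v = -3(v - 4)(v - 2); at v=5 this is -9, so v increases.
The v-coordinate has no critical point in that direction and runs off to infinity.

diverges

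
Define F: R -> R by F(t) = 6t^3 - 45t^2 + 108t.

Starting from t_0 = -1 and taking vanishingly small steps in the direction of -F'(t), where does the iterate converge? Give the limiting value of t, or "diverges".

diverges

F'(t) = 18(t - 3)(t - 2), so F'(-1) = 216.
Gradient descent moves in the -F' direction, i.e. t is decreasing.
There is no critical point below t=-1, and F' keeps the same sign, so the iterate runs off to −∞.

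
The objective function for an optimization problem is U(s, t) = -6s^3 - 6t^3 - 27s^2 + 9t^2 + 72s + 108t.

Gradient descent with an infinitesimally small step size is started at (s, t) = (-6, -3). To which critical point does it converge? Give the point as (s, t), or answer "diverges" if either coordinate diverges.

(-4, -2)

U is separable, so gradient descent decouples: s follows -∂U/∂s, t follows -∂U/∂t.
∂U/∂s = -18(s - 1)(s + 4); at s=-6 this is -252, so s increases.
∂U/∂t = -18(t - 3)(t + 2); at t=-3 this is -108, so t increases.
s converges to its nearest critical value -4 (a local min of the s-part); t converges to -2. The iterate converges to (-4, -2).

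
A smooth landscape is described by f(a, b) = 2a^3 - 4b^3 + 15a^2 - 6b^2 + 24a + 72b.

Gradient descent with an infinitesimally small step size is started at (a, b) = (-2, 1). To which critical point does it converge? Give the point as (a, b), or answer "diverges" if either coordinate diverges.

(-1, -3)

f is separable, so gradient descent decouples: a follows -∂f/∂a, b follows -∂f/∂b.
∂f/∂a = 6(a + 1)(a + 4); at a=-2 this is -12, so a increases.
∂f/∂b = -12(b - 2)(b + 3); at b=1 this is 48, so b decreases.
a converges to its nearest critical value -1 (a local min of the a-part); b converges to -3. The iterate converges to (-1, -3).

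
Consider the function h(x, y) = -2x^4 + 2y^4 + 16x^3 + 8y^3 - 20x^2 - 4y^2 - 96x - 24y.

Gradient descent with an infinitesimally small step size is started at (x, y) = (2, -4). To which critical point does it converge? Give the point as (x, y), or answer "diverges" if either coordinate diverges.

(3, -3)

h is separable, so gradient descent decouples: x follows -∂h/∂x, y follows -∂h/∂y.
∂h/∂x = -8(x - 4)(x - 3)(x + 1); at x=2 this is -48, so x increases.
∂h/∂y = 8(y - 1)(y + 1)(y + 3); at y=-4 this is -120, so y increases.
x converges to its nearest critical value 3 (a local min of the x-part); y converges to -3. The iterate converges to (3, -3).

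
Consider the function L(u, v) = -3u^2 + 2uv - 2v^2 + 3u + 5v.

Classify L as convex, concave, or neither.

concave

L is quadratic, so its Hessian is the constant matrix H = [[-6, 2], [2, -4]].
det(H) = 20, tr(H) = -10.
det(H) > 0 and tr(H) < 0, so H is negative definite everywhere: concave.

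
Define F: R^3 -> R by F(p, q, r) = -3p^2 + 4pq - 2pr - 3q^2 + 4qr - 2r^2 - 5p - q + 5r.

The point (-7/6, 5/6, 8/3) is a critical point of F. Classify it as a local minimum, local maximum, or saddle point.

The Hessian is constant: H = [[-6, 4, -2], [4, -6, 4], [-2, 4, -4]].
Leading principal minors: Δ₁ = -6, Δ₂ = 20, Δ₃ = -24.
The minors alternate sign starting negative (−, +, −), so H is negative definite: a local maximum.

local maximum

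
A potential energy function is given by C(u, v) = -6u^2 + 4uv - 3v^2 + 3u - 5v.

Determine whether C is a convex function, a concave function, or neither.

concave

C is quadratic, so its Hessian is the constant matrix H = [[-12, 4], [4, -6]].
det(H) = 56, tr(H) = -18.
det(H) > 0 and tr(H) < 0, so H is negative definite everywhere: concave.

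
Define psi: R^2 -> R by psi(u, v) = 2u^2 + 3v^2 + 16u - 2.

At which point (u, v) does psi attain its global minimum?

(-4, 0)

psi(u,v) separates as P(u) + Q(v) − 2, so its minimum is min P + min Q − 2.
P'(u) = 4u + 16 vanishes at u ∈ {-4}; Q'(v) = 6v vanishes at v ∈ {0}.
Local minima of P (where P''>0): P(-4)=-32. Local minima of Q: Q(0)=0.
So the global minimum of psi is P(-4) + Q(0) − 2 = -32 + 0 − 2 = -34, attained at (-4, 0).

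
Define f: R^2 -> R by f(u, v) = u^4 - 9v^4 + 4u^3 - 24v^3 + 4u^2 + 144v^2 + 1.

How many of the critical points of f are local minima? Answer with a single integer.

2

f separates as a function of u plus a function of v, so ∇f=0 decouples.
∂f/∂u = 4u(u + 1)(u + 2) = 0 at u ∈ {-2, -1, 0}; ∂f/∂v = -36v(v - 2)(v + 4) = 0 at v ∈ {-4, 0, 2}.
The Hessian is diagonal: diag(f_uu, f_vv). Second derivatives: f_uu(-2)=8, f_uu(-1)=-4, f_uu(0)=8; f_vv(-4)=-864, f_vv(0)=288, f_vv(2)=-432.
Local minima occur where both diagonal entries positive: (-2, 0), (0, 0). Count: 2.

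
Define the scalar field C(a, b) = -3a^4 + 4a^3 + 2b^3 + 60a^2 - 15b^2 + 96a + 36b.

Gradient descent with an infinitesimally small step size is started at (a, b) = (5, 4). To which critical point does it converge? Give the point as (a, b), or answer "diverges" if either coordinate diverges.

diverges

C is separable, so gradient descent decouples: a follows -∂C/∂a, b follows -∂C/∂b.
∂C/∂a = -12(a - 4)(a + 1)(a + 2); at a=5 this is -504, so a increases.
∂C/∂b = 6(b - 3)(b - 2); at b=4 this is 12, so b decreases.
The a-coordinate has no critical point in that direction and runs off to infinity.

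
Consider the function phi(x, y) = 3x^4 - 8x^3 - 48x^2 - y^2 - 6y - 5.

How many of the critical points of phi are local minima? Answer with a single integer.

phi separates as a function of x plus a function of y, so ∇phi=0 decouples.
∂phi/∂x = 12x(x - 4)(x + 2) = 0 at x ∈ {-2, 0, 4}; ∂phi/∂y = -2(y + 3) = 0 at y ∈ {-3}.
The Hessian is diagonal: diag(phi_xx, phi_yy). Second derivatives: phi_xx(-2)=144, phi_xx(0)=-96, phi_xx(4)=288; phi_yy(-3)=-2.
Local minima occur where both diagonal entries positive: none. Count: 0.

0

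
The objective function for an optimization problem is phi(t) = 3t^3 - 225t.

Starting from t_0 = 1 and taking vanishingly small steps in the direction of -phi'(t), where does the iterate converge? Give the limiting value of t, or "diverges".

phi'(t) = 9(t - 5)(t + 5), so phi'(1) = -216.
Gradient descent moves in the -phi' direction, i.e. t is increasing.
The nearest critical point in that direction is t = 5, where phi'' = 90 > 0 (a local minimum). The iterate converges there.

5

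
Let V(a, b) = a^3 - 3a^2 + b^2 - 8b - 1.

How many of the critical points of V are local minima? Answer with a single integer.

1

V separates as a function of a plus a function of b, so ∇V=0 decouples.
∂V/∂a = 3a(a - 2) = 0 at a ∈ {0, 2}; ∂V/∂b = 2(b - 4) = 0 at b ∈ {4}.
The Hessian is diagonal: diag(V_aa, V_bb). Second derivatives: V_aa(0)=-6, V_aa(2)=6; V_bb(4)=2.
Local minima occur where both diagonal entries positive: (2, 4). Count: 1.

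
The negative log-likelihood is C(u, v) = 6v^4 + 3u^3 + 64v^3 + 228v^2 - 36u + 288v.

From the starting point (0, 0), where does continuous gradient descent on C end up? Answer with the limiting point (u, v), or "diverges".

C is separable, so gradient descent decouples: u follows -∂C/∂u, v follows -∂C/∂v.
∂C/∂u = 9(u - 2)(u + 2); at u=0 this is -36, so u increases.
∂C/∂v = 24(v + 1)(v + 3)(v + 4); at v=0 this is 288, so v decreases.
u converges to its nearest critical value 2 (a local min of the u-part); v converges to -1. The iterate converges to (2, -1).

(2, -1)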